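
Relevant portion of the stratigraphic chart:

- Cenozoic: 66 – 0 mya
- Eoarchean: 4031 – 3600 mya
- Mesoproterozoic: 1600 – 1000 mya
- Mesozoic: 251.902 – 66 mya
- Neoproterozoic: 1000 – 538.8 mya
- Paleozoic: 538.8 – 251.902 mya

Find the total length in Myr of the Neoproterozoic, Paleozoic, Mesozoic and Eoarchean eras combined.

Duration is start − end for each: (1000 − 538.8) + (538.8 − 251.902) + (251.902 − 66) + (4031 − 3600).
That is 461.2 + 286.898 + 185.902 + 431, which totals 1365 million years.

1365 million years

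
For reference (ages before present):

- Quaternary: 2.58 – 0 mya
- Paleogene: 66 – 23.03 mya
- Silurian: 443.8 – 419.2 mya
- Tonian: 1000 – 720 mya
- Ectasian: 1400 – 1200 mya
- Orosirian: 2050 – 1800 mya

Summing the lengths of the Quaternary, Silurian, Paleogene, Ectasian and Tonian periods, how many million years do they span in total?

550.15 million years

Each duration: Quaternary = 2.58; Silurian = 24.6; Paleogene = 42.97; Ectasian = 200; Tonian = 280.
Sum: 2.58 + 24.6 + 42.97 + 200 + 280 = 550.15 Myr.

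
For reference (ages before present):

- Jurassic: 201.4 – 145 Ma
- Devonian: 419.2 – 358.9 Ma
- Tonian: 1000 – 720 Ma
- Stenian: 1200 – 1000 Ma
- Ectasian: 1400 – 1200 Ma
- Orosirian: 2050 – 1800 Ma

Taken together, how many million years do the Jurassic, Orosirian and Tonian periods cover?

586.4 million years

Each duration: Jurassic = 56.4; Orosirian = 250; Tonian = 280.
Sum: 56.4 + 250 + 280 = 586.4 Myr.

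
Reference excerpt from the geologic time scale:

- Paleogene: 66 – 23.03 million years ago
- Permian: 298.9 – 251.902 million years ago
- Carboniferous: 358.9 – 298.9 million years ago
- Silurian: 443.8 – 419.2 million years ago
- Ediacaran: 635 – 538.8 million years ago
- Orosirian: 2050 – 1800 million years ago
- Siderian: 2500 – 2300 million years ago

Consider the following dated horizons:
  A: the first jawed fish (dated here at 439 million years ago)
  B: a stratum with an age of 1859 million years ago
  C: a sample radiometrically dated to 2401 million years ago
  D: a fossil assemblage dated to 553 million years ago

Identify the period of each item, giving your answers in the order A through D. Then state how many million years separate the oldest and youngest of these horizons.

Match each age against the start–end ranges in the excerpt: A = 439 Ma → Silurian (443.8–419.2); B = 1859 Ma → Orosirian (2050–1800); C = 2401 Ma → Siderian (2500–2300); D = 553 Ma → Ediacaran (635–538.8).
The largest age is 2401 Ma and the smallest is 439 Ma; their difference is 1962 Myr.

A — Silurian; B — Orosirian; C — Siderian; D — Ediacaran; span 1962 million years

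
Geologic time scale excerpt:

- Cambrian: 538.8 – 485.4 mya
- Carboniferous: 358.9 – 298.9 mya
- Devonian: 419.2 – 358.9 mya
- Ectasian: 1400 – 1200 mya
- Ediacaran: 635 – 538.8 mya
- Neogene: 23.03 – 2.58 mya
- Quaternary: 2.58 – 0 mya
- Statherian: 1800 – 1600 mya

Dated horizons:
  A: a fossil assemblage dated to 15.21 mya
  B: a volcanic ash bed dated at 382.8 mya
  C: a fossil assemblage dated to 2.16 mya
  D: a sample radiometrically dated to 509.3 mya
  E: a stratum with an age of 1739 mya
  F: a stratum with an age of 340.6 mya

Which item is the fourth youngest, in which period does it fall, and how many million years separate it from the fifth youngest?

Sorted youngest-first by Ma: C (2.16), A (15.21), F (340.6), B (382.8), D (509.3), E (1739).
The fourth youngest is B at 382.8 Ma, which lies in 419.2–358.9 Ma: the Devonian.
The fifth youngest is D at 509.3 Ma; separation = |382.8 − 509.3| = 126.5 Myr.

B, in the Devonian; 126.5 million years to D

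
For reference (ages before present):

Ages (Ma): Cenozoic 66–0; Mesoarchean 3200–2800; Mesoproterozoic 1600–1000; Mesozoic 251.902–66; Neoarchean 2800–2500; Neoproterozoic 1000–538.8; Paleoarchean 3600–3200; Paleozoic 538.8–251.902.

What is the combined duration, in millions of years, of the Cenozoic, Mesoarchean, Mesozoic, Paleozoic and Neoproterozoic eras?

1400 million years

Duration is start − end for each: (66 − 0) + (3200 − 2800) + (251.902 − 66) + (538.8 − 251.902) + (1000 − 538.8).
That is 66 + 400 + 185.902 + 286.898 + 461.2, which totals 1400 million years.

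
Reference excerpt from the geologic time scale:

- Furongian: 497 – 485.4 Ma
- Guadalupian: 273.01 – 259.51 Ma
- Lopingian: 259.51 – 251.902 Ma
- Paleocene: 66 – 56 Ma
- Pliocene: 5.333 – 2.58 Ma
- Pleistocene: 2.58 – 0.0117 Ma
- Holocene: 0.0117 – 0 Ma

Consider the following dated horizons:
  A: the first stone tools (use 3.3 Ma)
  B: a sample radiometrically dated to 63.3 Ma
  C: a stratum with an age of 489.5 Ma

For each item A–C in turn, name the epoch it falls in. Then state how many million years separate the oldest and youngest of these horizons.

A — Pliocene; B — Paleocene; C — Furongian; span 486.2 million years

Match each age against the start–end ranges in the excerpt: A = 3.3 Ma → Pliocene (5.333–2.58); B = 63.3 Ma → Paleocene (66–56); C = 489.5 Ma → Furongian (497–485.4).
The largest age is 489.5 Ma and the smallest is 3.3 Ma; their difference is 486.2 Myr.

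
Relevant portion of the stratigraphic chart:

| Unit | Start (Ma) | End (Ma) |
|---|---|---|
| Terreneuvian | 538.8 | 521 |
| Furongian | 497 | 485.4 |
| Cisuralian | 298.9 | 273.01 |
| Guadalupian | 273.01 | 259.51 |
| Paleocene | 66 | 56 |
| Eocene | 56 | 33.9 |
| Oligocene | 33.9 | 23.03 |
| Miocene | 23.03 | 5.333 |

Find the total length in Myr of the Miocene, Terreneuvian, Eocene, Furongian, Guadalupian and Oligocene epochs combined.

Duration is start − end for each: (23.03 − 5.333) + (538.8 − 521) + (56 − 33.9) + (497 − 485.4) + (273.01 − 259.51) + (33.9 − 23.03).
That is 17.697 + 17.8 + 22.1 + 11.6 + 13.5 + 10.87, which totals 93.567 million years.

93.567 million years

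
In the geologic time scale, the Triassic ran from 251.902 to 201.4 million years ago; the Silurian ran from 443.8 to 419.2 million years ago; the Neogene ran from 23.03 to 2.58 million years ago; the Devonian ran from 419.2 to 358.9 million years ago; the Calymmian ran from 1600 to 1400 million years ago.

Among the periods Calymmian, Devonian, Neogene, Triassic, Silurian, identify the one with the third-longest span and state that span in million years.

Durations: Calymmian 200; Devonian 60.3; Neogene 20.45; Triassic 50.502; Silurian 24.6 Myr.
Sorted longest-first: Calymmian (200), Devonian (60.3), Triassic (50.502), Silurian (24.6), Neogene (20.45).
The third longest is Triassic at 50.502 Myr.

Triassic, 50.502 million years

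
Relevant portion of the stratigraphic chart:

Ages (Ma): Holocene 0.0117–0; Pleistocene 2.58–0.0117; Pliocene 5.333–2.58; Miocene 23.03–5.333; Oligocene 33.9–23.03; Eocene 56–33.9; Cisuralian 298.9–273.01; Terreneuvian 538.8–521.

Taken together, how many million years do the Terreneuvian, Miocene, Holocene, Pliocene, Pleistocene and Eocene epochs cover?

Each duration: Terreneuvian = 17.8; Miocene = 17.697; Holocene = 0.0117; Pliocene = 2.753; Pleistocene = 2.5683; Eocene = 22.1.
Sum: 17.8 + 17.697 + 0.0117 + 2.753 + 2.5683 + 22.1 = 62.93 Myr.

62.93 million years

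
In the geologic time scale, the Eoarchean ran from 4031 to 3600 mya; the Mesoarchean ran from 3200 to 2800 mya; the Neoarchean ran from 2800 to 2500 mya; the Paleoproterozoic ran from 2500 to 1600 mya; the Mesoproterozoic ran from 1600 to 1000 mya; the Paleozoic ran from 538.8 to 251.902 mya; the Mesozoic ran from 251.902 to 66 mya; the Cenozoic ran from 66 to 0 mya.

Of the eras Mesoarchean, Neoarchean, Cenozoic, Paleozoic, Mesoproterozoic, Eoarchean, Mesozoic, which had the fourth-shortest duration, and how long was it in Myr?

Neoarchean, 300 million years

Start − end for each: Mesoarchean 3200 − 2800 = 400; Neoarchean 2800 − 2500 = 300; Cenozoic 66 − 0 = 66; Paleozoic 538.8 − 251.902 = 286.898; Mesoproterozoic 1600 − 1000 = 600; Eoarchean 4031 − 3600 = 431; Mesozoic 251.902 − 66 = 185.902.
Ranking these from shortest: Cenozoic < Mesozoic < Paleozoic < Neoarchean < Mesoarchean < Eoarchean < Mesoproterozoic.
Position 4 in that ranking is Neoarchean, which lasted 300 Myr.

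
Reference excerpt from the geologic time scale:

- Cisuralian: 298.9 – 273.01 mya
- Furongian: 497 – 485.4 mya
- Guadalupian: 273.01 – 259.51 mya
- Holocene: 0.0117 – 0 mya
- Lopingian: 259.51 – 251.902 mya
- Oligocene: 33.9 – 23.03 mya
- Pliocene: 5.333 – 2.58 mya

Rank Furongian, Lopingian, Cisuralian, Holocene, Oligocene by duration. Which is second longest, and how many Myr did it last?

Durations: Furongian 11.6; Lopingian 7.608; Cisuralian 25.89; Holocene 0.0117; Oligocene 10.87 Myr.
Sorted longest-first: Cisuralian (25.89), Furongian (11.6), Oligocene (10.87), Lopingian (7.608), Holocene (0.0117).
The second longest is Furongian at 11.6 Myr.

Furongian, 11.6 million years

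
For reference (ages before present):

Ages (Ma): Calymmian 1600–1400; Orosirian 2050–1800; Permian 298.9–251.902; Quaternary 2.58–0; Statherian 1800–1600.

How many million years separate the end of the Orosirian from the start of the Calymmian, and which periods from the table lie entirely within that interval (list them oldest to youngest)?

The Orosirian closes at 1800 Ma and the Calymmian opens at 1600 Ma, so the interval is 1800 − 1600 = 200 Myr.
A period fits inside if it starts at or after 1800 Ma and ends at or before 1600 Ma; oldest first that gives Statherian.

200 million years; Statherian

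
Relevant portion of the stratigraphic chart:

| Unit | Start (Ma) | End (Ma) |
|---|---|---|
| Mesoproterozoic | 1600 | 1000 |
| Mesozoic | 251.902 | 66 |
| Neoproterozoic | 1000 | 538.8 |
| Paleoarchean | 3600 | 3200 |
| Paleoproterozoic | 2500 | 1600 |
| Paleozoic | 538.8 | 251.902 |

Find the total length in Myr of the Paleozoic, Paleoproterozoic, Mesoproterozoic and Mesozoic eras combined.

Duration is start − end for each: (538.8 − 251.902) + (2500 − 1600) + (1600 − 1000) + (251.902 − 66).
That is 286.898 + 900 + 600 + 185.902, which totals 1972.8 million years.

1972.8 million years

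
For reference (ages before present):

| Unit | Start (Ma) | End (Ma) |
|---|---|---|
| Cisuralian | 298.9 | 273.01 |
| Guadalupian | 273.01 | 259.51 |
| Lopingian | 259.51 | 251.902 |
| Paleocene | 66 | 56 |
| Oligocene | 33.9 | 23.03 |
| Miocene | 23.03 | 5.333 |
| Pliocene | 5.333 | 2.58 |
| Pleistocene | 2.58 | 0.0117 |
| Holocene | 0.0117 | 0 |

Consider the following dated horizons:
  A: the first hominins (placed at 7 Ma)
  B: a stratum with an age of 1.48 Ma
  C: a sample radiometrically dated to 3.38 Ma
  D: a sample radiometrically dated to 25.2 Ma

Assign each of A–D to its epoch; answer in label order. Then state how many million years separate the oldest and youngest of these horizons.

A: 7 Ma lies in 23.03–5.333 Ma, so Miocene.
B: 1.48 Ma lies in 2.58–0.0117 Ma, so Pleistocene.
C: 3.38 Ma lies in 5.333–2.58 Ma, so Pliocene.
D: 25.2 Ma lies in 33.9–23.03 Ma, so Oligocene.
Oldest = 25.2 Ma, youngest = 1.48 Ma → span 23.72 Myr.

A — Miocene; B — Pleistocene; C — Pliocene; D — Oligocene; span 23.72 million years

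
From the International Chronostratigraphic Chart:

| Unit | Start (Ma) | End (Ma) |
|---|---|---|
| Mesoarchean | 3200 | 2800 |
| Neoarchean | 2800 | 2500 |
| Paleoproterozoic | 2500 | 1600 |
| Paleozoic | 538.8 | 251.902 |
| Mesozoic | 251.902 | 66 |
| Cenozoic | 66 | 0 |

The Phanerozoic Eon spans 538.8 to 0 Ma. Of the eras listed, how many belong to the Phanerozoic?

Eras inside 538.8–0 Ma: Paleozoic, Mesozoic, Cenozoic — 3 in total.

3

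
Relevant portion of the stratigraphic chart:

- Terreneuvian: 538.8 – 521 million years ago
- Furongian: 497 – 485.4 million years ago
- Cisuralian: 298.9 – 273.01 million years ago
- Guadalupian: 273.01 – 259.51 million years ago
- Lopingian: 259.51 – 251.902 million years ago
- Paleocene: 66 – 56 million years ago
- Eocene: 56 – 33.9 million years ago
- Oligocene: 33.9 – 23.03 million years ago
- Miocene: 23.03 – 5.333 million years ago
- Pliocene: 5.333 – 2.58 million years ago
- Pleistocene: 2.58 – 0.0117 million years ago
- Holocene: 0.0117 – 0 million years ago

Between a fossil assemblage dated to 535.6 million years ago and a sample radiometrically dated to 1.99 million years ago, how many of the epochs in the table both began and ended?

The older date is 535.6 Ma and the younger is 1.99 Ma.
Epochs with start < 535.6 and end > 1.99 Ma: Furongian (497–485.4), Cisuralian (298.9–273.01), Guadalupian (273.01–259.51), Lopingian (259.51–251.902), Paleocene (66–56), Eocene (56–33.9), Oligocene (33.9–23.03), Miocene (23.03–5.333), Pliocene (5.333–2.58).
That is 9 complete epochs.

9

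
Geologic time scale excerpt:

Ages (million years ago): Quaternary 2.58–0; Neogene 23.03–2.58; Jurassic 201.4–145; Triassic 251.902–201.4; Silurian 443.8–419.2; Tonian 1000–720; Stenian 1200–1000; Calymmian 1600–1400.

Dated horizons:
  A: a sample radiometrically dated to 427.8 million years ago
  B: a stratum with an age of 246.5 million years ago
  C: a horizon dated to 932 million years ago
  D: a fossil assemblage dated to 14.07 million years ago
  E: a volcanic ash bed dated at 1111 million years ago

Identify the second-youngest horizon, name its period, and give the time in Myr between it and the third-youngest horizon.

Smaller Ma means younger, so youngest first: D 14.07 < B 246.5 < A 427.8 < C 932 < E 1111.
Counting 2 along gives B (246.5 Ma); the excerpt puts that inside the Triassic, 251.902–201.4 Ma.
Next in line is A (427.8 Ma), and 427.8 − 246.5 = 181.3 Myr.

B, in the Triassic; 181.3 million years to A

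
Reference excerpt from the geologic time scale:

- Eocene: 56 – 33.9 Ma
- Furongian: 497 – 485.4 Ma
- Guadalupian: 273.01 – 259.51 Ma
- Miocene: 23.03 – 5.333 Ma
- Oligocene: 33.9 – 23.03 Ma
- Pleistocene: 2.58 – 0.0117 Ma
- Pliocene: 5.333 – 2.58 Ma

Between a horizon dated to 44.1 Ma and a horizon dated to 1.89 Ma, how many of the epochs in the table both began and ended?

3

44.1 Ma sits inside the Eocene (56–33.9) and 1.89 Ma inside the Pleistocene (2.58–0.0117); neither of those is wholly between the two dates.
The listed epochs lying completely between them are Oligocene, Miocene, Pliocene — 3 in all.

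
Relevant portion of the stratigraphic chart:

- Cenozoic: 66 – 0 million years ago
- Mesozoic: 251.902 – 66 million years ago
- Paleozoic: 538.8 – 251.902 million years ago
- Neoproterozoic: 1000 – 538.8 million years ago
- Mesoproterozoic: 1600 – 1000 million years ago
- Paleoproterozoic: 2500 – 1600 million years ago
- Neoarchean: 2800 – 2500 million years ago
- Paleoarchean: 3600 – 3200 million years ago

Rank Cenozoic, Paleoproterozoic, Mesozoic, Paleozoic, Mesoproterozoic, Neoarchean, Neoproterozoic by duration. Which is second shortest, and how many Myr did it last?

Mesozoic, 185.902 million years

Start − end for each: Cenozoic 66 − 0 = 66; Paleoproterozoic 2500 − 1600 = 900; Mesozoic 251.902 − 66 = 185.902; Paleozoic 538.8 − 251.902 = 286.898; Mesoproterozoic 1600 − 1000 = 600; Neoarchean 2800 − 2500 = 300; Neoproterozoic 1000 − 538.8 = 461.2.
Ranking these from shortest: Cenozoic < Mesozoic < Paleozoic < Neoarchean < Neoproterozoic < Mesoproterozoic < Paleoproterozoic.
Position 2 in that ranking is Mesozoic, which lasted 185.902 Myr.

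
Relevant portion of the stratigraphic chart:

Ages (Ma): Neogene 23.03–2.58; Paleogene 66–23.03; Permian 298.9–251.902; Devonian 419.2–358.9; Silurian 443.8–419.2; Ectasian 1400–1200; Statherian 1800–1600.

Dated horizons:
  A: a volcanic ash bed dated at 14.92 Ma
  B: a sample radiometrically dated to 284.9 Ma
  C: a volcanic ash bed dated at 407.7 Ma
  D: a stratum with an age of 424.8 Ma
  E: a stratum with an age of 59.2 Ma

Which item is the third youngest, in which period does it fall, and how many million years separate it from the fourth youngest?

Smaller Ma means younger, so youngest first: A 14.92 < E 59.2 < B 284.9 < C 407.7 < D 424.8.
Counting 3 along gives B (284.9 Ma); the excerpt puts that inside the Permian, 298.9–251.902 Ma.
Next in line is C (407.7 Ma), and 407.7 − 284.9 = 122.8 Myr.

B, in the Permian; 122.8 million years to C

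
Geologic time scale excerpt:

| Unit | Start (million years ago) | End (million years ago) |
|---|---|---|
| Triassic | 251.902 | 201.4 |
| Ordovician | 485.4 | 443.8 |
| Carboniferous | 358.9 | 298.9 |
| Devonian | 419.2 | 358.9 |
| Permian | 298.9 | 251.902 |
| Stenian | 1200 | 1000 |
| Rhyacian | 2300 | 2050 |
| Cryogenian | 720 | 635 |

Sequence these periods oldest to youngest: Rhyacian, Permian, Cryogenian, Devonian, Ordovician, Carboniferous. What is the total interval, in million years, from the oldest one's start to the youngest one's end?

Rhyacian, Cryogenian, Ordovician, Devonian, Carboniferous, Permian; total span 2048.098 Myr

Start ages (Ma): Rhyacian 2300, Cryogenian 720, Ordovician 485.4, Devonian 419.2, Carboniferous 358.9, Permian 298.9.
Ordered oldest to youngest: Rhyacian, Cryogenian, Ordovician, Devonian, Carboniferous, Permian.
Span = 2300 − 251.902 = 2048.098 Myr.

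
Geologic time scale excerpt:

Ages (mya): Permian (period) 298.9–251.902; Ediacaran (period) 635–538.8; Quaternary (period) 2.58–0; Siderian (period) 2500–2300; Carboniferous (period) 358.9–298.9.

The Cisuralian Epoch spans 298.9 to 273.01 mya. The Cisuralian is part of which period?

Permian

The Cisuralian (298.9–273.01 Ma) lies entirely within 298.9–251.902 Ma, the Permian Period.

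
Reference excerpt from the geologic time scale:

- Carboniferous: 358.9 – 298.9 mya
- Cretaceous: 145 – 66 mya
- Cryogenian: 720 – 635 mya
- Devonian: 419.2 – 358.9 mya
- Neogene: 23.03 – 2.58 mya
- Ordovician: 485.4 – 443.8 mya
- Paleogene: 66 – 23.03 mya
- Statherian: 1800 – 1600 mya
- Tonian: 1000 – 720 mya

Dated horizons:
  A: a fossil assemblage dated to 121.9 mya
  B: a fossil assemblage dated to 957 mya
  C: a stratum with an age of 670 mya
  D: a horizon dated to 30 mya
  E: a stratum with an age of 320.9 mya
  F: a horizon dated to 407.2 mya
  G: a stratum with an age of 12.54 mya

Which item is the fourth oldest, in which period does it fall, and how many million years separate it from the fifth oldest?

Sorted oldest-first by Ma: B (957), C (670), F (407.2), E (320.9), A (121.9), D (30), G (12.54).
The fourth oldest is E at 320.9 Ma, which lies in 358.9–298.9 Ma: the Carboniferous.
The fifth oldest is A at 121.9 Ma; separation = |320.9 − 121.9| = 199 Myr.

E, in the Carboniferous; 199 million years to A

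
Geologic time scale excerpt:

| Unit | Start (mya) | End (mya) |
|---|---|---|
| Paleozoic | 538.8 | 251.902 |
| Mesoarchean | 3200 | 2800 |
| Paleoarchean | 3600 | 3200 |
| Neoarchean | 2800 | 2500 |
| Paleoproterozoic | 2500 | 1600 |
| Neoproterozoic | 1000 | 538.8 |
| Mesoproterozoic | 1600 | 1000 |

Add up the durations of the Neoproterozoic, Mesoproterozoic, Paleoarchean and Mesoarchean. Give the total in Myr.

1861.2 million years

Duration is start − end for each: (1000 − 538.8) + (1600 − 1000) + (3600 − 3200) + (3200 − 2800).
That is 461.2 + 600 + 400 + 400, which totals 1861.2 million years.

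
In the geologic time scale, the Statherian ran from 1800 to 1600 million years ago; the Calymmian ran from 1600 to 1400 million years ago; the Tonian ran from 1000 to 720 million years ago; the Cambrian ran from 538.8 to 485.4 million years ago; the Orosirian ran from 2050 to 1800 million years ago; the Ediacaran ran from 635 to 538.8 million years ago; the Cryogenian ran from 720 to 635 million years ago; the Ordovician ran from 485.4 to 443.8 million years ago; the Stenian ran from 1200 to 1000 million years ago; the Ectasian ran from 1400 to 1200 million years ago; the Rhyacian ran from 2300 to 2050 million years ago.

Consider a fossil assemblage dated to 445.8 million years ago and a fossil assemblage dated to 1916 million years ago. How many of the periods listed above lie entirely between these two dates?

The older date is 1916 Ma and the younger is 445.8 Ma.
Periods with start < 1916 and end > 445.8 Ma: Statherian (1800–1600), Calymmian (1600–1400), Ectasian (1400–1200), Stenian (1200–1000), Tonian (1000–720), Cryogenian (720–635), Ediacaran (635–538.8), Cambrian (538.8–485.4).
That is 8 complete periods.

8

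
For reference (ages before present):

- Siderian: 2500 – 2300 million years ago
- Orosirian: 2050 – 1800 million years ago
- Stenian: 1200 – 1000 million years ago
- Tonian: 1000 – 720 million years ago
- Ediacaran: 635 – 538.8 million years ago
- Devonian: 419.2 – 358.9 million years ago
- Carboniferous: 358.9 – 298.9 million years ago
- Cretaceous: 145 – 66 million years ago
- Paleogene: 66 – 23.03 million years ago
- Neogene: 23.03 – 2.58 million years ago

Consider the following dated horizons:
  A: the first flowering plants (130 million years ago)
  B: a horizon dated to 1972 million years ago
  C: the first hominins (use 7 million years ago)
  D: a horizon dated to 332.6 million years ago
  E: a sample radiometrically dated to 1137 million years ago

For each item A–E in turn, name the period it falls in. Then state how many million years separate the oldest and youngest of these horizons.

A — Cretaceous; B — Orosirian; C — Neogene; D — Carboniferous; E — Stenian; span 1965 million years

A: 130 Ma lies in 145–66 Ma, so Cretaceous.
B: 1972 Ma lies in 2050–1800 Ma, so Orosirian.
C: 7 Ma lies in 23.03–2.58 Ma, so Neogene.
D: 332.6 Ma lies in 358.9–298.9 Ma, so Carboniferous.
E: 1137 Ma lies in 1200–1000 Ma, so Stenian.
Oldest = 1972 Ma, youngest = 7 Ma → span 1965 Myr.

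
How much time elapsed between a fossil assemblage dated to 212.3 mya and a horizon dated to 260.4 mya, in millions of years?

260.4 − 212.3 = 48.1 million years.

48.1 million years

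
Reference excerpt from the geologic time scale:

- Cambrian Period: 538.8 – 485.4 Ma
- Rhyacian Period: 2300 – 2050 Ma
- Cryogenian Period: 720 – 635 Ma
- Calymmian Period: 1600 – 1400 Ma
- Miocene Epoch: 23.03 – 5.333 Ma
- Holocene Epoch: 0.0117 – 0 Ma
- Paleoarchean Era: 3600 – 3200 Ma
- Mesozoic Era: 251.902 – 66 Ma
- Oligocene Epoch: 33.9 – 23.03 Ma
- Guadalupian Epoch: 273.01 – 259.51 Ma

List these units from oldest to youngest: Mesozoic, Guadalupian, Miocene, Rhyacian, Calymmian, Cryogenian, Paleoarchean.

Paleoarchean, Rhyacian, Calymmian, Cryogenian, Guadalupian, Mesozoic, Miocene

Read off each span (Ma): Mesozoic 251.902–66; Guadalupian 273.01–259.51; Miocene 23.03–5.333; Rhyacian 2300–2050; Calymmian 1600–1400; Cryogenian 720–635; Paleoarchean 3600–3200.
Larger Ma is older, so oldest→youngest is Paleoarchean, Rhyacian, Calymmian, Cryogenian, Guadalupian, Mesozoic, Miocene.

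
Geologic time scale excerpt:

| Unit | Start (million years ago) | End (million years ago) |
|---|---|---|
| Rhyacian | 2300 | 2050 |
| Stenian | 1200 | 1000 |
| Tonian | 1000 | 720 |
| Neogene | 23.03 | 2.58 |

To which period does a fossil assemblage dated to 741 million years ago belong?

741 Ma lies between 1000 and 720 Ma, so it falls in the Tonian.

Tonian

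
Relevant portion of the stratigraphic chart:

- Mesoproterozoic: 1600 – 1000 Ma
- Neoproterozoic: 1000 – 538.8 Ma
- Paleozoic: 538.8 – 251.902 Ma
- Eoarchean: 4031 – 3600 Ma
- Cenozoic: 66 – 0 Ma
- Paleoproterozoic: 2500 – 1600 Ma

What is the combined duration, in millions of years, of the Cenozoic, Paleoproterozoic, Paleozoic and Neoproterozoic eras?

Duration is start − end for each: (66 − 0) + (2500 − 1600) + (538.8 − 251.902) + (1000 − 538.8).
That is 66 + 900 + 286.898 + 461.2, which totals 1714.098 million years.

1714.098 million years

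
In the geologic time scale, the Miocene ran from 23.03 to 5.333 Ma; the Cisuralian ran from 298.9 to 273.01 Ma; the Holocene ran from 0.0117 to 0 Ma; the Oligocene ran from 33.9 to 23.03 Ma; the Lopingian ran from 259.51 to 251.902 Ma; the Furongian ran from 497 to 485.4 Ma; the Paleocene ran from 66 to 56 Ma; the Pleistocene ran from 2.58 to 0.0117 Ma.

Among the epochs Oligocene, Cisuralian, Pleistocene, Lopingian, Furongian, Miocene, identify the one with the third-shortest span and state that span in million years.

Start − end for each: Oligocene 33.9 − 23.03 = 10.87; Cisuralian 298.9 − 273.01 = 25.89; Pleistocene 2.58 − 0.0117 = 2.5683; Lopingian 259.51 − 251.902 = 7.608; Furongian 497 − 485.4 = 11.6; Miocene 23.03 − 5.333 = 17.697.
Ranking these from shortest: Pleistocene < Lopingian < Oligocene < Furongian < Miocene < Cisuralian.
Position 3 in that ranking is Oligocene, which lasted 10.87 Myr.

Oligocene, 10.87 million years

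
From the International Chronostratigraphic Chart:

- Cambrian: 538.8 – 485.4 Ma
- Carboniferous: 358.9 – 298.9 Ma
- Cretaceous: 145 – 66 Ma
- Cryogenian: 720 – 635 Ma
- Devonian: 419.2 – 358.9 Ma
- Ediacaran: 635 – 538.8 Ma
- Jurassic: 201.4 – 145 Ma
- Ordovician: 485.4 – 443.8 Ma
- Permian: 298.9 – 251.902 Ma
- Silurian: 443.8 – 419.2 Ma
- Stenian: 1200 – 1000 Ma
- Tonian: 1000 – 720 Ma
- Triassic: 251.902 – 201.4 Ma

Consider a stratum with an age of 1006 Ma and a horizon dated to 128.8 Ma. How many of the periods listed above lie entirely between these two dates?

11

The older date is 1006 Ma and the younger is 128.8 Ma.
Periods with start < 1006 and end > 128.8 Ma: Tonian (1000–720), Cryogenian (720–635), Ediacaran (635–538.8), Cambrian (538.8–485.4), Ordovician (485.4–443.8), Silurian (443.8–419.2), Devonian (419.2–358.9), Carboniferous (358.9–298.9), Permian (298.9–251.902), Triassic (251.902–201.4), Jurassic (201.4–145).
That is 11 complete periods.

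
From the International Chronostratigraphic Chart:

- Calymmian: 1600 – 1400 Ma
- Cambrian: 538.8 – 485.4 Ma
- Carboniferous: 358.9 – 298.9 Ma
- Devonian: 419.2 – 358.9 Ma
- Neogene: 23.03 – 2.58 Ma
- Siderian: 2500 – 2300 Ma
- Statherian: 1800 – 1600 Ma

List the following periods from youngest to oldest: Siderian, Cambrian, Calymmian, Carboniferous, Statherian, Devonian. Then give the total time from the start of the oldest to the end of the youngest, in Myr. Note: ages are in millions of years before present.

Carboniferous → Devonian → Cambrian → Calymmian → Statherian → Siderian; total span 2201.1 Myr

Start ages (Ma): Siderian 2500, Statherian 1800, Calymmian 1600, Cambrian 538.8, Devonian 419.2, Carboniferous 358.9.
Ordered youngest to oldest: Carboniferous, Devonian, Cambrian, Calymmian, Statherian, Siderian.
Span = 2500 − 298.9 = 2201.1 Myr.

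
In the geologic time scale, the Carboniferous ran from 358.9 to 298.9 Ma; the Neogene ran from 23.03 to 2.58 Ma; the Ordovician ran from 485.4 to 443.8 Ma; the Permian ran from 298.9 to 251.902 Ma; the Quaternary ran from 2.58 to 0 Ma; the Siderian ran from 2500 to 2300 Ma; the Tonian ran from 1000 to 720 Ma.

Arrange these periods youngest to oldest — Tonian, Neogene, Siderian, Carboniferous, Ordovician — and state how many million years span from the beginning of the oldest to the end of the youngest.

Neogene → Carboniferous → Ordovician → Tonian → Siderian; total span 2497.42 Myr

Start ages (Ma): Siderian 2500, Tonian 1000, Ordovician 485.4, Carboniferous 358.9, Neogene 23.03.
Ordered youngest to oldest: Neogene, Carboniferous, Ordovician, Tonian, Siderian.
Span = 2500 − 2.58 = 2497.42 Myr.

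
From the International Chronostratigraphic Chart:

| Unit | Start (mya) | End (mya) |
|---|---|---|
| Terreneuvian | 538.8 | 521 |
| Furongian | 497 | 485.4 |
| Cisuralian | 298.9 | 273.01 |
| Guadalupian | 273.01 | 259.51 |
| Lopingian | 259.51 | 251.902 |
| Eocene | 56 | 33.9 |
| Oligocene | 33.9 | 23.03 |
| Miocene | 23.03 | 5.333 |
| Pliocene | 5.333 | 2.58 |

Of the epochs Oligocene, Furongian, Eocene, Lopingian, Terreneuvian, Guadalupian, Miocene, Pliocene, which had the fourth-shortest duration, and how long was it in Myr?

Start − end for each: Oligocene 33.9 − 23.03 = 10.87; Furongian 497 − 485.4 = 11.6; Eocene 56 − 33.9 = 22.1; Lopingian 259.51 − 251.902 = 7.608; Terreneuvian 538.8 − 521 = 17.8; Guadalupian 273.01 − 259.51 = 13.5; Miocene 23.03 − 5.333 = 17.697; Pliocene 5.333 − 2.58 = 2.753.
Ranking these from shortest: Pliocene < Lopingian < Oligocene < Furongian < Guadalupian < Miocene < Terreneuvian < Eocene.
Position 4 in that ranking is Furongian, which lasted 11.6 Myr.

Furongian, 11.6 million years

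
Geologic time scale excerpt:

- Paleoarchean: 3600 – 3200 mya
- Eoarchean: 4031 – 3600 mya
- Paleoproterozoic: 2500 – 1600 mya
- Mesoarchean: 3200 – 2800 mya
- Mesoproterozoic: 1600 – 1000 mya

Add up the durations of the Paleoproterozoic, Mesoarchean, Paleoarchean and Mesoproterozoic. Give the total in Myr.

Each duration: Paleoproterozoic = 900; Mesoarchean = 400; Paleoarchean = 400; Mesoproterozoic = 600.
Sum: 900 + 400 + 400 + 600 = 2300 Myr.

2300 million years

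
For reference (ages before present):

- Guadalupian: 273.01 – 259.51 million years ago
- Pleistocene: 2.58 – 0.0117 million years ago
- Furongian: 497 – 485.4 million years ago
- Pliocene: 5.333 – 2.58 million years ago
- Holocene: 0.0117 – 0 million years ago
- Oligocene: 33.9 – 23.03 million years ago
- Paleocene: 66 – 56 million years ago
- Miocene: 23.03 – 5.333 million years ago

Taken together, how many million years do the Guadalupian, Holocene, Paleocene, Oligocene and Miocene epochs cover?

Duration is start − end for each: (273.01 − 259.51) + (0.0117 − 0) + (66 − 56) + (33.9 − 23.03) + (23.03 − 5.333).
That is 13.5 + 0.0117 + 10 + 10.87 + 17.697, which totals 52.0787 million years.

52.0787 million years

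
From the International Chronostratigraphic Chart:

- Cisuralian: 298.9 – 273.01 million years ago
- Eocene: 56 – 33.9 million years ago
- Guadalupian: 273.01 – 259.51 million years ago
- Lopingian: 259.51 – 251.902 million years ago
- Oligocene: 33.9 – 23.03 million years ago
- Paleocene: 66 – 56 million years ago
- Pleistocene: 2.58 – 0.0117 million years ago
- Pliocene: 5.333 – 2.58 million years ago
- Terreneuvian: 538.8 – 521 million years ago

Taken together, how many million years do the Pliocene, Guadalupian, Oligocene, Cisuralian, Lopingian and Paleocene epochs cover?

Each duration: Pliocene = 2.753; Guadalupian = 13.5; Oligocene = 10.87; Cisuralian = 25.89; Lopingian = 7.608; Paleocene = 10.
Sum: 2.753 + 13.5 + 10.87 + 25.89 + 7.608 + 10 = 70.621 Myr.

70.621 million years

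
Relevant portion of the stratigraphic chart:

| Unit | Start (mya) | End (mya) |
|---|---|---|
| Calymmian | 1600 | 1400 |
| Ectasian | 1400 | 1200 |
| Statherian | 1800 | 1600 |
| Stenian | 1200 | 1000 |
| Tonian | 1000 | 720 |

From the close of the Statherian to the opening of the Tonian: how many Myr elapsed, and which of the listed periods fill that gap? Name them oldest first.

600 million years; Calymmian, Ectasian, Stenian

The Statherian closes at 1600 Ma and the Tonian opens at 1000 Ma, so the interval is 1600 − 1000 = 600 Myr.
A period fits inside if it starts at or after 1600 Ma and ends at or before 1000 Ma; oldest first that gives Calymmian, Ectasian, Stenian.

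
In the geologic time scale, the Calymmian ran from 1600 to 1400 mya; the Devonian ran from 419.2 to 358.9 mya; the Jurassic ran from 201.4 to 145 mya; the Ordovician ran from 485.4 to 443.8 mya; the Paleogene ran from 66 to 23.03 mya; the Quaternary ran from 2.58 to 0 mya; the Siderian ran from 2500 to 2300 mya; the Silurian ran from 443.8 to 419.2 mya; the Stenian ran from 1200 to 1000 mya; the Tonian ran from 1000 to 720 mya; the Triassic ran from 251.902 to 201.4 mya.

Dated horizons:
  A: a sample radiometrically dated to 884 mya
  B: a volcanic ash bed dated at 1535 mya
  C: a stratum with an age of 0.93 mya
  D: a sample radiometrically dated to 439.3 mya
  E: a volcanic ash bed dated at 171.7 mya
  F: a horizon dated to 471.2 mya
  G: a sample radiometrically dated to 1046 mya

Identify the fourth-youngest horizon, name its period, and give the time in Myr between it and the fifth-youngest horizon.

Sorted youngest-first by Ma: C (0.93), E (171.7), D (439.3), F (471.2), A (884), G (1046), B (1535).
The fourth youngest is F at 471.2 Ma, which lies in 485.4–443.8 Ma: the Ordovician.
The fifth youngest is A at 884 Ma; separation = |471.2 − 884| = 412.8 Myr.

F, in the Ordovician; 412.8 million years to A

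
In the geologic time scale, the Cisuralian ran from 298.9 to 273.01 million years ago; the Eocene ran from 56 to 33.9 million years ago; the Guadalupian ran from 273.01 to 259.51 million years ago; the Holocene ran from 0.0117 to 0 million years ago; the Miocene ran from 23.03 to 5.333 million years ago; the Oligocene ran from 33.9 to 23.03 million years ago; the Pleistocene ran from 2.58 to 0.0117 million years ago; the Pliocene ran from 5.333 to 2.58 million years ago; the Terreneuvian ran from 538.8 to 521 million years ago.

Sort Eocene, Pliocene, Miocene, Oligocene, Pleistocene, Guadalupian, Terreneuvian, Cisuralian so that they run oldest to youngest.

Terreneuvian, Cisuralian, Guadalupian, Eocene, Oligocene, Miocene, Pliocene, Pleistocene

Read off each span (Ma): Eocene 56–33.9; Pliocene 5.333–2.58; Miocene 23.03–5.333; Oligocene 33.9–23.03; Pleistocene 2.58–0.0117; Guadalupian 273.01–259.51; Terreneuvian 538.8–521; Cisuralian 298.9–273.01.
Larger Ma is older, so oldest→youngest is Terreneuvian, Cisuralian, Guadalupian, Eocene, Oligocene, Miocene, Pliocene, Pleistocene.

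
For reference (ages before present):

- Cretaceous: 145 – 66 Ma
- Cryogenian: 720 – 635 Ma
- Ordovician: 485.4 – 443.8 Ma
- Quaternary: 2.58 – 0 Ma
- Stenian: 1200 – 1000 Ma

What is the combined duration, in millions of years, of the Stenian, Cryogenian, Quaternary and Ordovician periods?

Duration is start − end for each: (1200 − 1000) + (720 − 635) + (2.58 − 0) + (485.4 − 443.8).
That is 200 + 85 + 2.58 + 41.6, which totals 329.18 million years.

329.18 million years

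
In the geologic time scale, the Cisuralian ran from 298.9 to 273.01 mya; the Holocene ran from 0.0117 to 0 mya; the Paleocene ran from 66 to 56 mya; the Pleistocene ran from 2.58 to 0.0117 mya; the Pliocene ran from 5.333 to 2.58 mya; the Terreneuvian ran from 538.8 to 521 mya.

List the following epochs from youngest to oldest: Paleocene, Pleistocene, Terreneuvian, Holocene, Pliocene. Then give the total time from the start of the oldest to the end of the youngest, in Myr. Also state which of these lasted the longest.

From the excerpt: Paleocene 66–56; Pleistocene 2.58–0.0117; Terreneuvian 538.8–521; Holocene 0.0117–0; Pliocene 5.333–2.58 (Ma).
Larger Ma is earlier, so the oldest is Terreneuvian and the youngest is Holocene; youngest to oldest: Holocene, Pleistocene, Pliocene, Paleocene, Terreneuvian.
Oldest start 538.8 minus youngest end 0 gives 538.8 Myr overall.
Individual lengths (start − end): Pleistocene 2.5683; Holocene 0.0117; Pliocene 2.753; Terreneuvian 17.8; Paleocene 10. The largest is Terreneuvian at 17.8 Myr.

Holocene, Pleistocene, Pliocene, Paleocene, Terreneuvian; total span 538.8 Myr; longest is Terreneuvian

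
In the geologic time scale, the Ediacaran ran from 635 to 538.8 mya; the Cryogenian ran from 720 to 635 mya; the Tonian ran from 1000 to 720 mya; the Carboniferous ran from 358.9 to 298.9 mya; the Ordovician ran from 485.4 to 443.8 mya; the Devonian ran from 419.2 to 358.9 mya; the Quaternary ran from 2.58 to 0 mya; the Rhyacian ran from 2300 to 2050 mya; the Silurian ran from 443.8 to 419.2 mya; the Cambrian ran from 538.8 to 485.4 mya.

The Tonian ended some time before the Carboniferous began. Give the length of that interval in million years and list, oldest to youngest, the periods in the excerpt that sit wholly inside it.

The Tonian closes at 720 Ma and the Carboniferous opens at 358.9 Ma, so the interval is 720 − 358.9 = 361.1 Myr.
A period fits inside if it starts at or after 720 Ma and ends at or before 358.9 Ma; oldest first that gives Cryogenian, Ediacaran, Cambrian, Ordovician, Silurian, Devonian.

361.1 million years; Cryogenian, Ediacaran, Cambrian, Ordovician, Silurian, Devonian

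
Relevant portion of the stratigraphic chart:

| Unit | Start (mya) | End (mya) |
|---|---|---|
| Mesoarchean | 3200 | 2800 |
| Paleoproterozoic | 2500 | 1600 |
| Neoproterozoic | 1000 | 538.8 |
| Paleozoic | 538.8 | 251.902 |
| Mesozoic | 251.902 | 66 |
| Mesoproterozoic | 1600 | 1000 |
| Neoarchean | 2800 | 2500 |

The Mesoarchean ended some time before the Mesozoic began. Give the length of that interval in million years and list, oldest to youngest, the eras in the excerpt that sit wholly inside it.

End of Mesoarchean = 2800 Ma; start of Mesozoic = 251.902 Ma.
Gap = 2800 − 251.902 = 2548.098 Myr.
Eras wholly inside 2800–251.902 Ma: Neoarchean (2800–2500), Paleoproterozoic (2500–1600), Mesoproterozoic (1600–1000), Neoproterozoic (1000–538.8), Paleozoic (538.8–251.902).

2548.098 million years; Neoarchean, Paleoproterozoic, Mesoproterozoic, Neoproterozoic, Paleozoic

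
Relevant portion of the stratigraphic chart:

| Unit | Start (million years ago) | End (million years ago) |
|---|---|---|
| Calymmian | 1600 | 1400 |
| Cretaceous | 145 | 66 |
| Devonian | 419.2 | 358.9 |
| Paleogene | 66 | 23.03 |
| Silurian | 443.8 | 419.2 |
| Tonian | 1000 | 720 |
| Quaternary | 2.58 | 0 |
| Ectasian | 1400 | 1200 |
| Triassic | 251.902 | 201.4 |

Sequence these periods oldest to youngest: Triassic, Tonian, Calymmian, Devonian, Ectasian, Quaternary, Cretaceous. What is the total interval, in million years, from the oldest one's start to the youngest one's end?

From the excerpt: Triassic 251.902–201.4; Tonian 1000–720; Calymmian 1600–1400; Devonian 419.2–358.9; Ectasian 1400–1200; Quaternary 2.58–0; Cretaceous 145–66 (Ma).
Larger Ma is earlier, so the oldest is Calymmian and the youngest is Quaternary; oldest to youngest: Calymmian, Ectasian, Tonian, Devonian, Triassic, Cretaceous, Quaternary.
Oldest start 1600 minus youngest end 0 gives 1600 Myr overall.

Calymmian → Ectasian → Tonian → Devonian → Triassic → Cretaceous → Quaternary; total span 1600 Myr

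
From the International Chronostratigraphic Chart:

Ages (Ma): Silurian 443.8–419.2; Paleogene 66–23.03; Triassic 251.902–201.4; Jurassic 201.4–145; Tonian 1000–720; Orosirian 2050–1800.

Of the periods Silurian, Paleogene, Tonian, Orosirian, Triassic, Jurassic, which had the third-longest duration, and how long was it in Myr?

Jurassic, 56.4 million years

Durations: Silurian 24.6; Paleogene 42.97; Tonian 280; Orosirian 250; Triassic 50.502; Jurassic 56.4 Myr.
Sorted longest-first: Tonian (280), Orosirian (250), Jurassic (56.4), Triassic (50.502), Paleogene (42.97), Silurian (24.6).
The third longest is Jurassic at 56.4 Myr.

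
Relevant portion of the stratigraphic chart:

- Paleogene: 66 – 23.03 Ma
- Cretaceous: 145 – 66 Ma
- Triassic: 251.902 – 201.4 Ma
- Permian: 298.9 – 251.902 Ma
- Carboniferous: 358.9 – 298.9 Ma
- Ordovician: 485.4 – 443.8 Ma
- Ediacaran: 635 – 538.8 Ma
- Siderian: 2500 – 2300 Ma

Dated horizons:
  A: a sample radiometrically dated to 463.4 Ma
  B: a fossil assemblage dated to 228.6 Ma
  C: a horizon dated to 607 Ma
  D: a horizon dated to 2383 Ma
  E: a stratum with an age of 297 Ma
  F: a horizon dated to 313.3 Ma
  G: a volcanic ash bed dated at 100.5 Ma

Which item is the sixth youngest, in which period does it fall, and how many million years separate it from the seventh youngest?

Smaller Ma means younger, so youngest first: G 100.5 < B 228.6 < E 297 < F 313.3 < A 463.4 < C 607 < D 2383.
Counting 6 along gives C (607 Ma); the excerpt puts that inside the Ediacaran, 635–538.8 Ma.
Next in line is D (2383 Ma), and 2383 − 607 = 1776 Myr.

C, in the Ediacaran; 1776 million years to D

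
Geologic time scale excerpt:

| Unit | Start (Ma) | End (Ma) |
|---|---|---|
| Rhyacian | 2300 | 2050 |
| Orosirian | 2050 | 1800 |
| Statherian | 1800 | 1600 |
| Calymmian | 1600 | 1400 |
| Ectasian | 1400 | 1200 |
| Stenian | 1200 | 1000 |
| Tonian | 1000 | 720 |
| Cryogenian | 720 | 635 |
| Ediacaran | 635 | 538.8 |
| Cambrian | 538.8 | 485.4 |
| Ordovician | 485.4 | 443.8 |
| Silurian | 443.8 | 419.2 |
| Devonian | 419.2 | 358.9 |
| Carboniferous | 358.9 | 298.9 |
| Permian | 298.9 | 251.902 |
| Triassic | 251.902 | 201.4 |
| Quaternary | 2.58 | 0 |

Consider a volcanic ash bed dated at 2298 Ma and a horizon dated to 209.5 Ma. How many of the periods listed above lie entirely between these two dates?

2298 Ma sits inside the Rhyacian (2300–2050) and 209.5 Ma inside the Triassic (251.902–201.4); neither of those is wholly between the two dates.
The listed periods lying completely between them are Orosirian, Statherian, Calymmian, Ectasian, Stenian, Tonian, Cryogenian, Ediacaran, Cambrian, Ordovician, Silurian, Devonian, Carboniferous, Permian — 14 in all.

14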